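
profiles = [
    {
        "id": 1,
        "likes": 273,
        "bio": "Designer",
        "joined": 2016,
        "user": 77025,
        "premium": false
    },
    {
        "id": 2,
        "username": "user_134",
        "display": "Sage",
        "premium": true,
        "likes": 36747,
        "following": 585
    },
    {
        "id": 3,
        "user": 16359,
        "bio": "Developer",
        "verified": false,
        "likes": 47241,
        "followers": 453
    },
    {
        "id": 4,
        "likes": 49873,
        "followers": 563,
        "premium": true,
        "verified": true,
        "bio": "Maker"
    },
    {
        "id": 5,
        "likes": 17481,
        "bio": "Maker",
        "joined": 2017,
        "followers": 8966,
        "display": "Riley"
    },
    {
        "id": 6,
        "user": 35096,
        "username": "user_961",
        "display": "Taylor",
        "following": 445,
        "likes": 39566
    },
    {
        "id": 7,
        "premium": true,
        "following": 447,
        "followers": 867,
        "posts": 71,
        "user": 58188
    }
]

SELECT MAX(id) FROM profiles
7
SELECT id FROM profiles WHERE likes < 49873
[1, 2, 3, 5, 6]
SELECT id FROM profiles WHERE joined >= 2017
[5]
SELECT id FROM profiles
[1, 2, 3, 4, 5, 6, 7]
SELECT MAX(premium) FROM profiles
True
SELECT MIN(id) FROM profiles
1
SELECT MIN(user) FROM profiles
16359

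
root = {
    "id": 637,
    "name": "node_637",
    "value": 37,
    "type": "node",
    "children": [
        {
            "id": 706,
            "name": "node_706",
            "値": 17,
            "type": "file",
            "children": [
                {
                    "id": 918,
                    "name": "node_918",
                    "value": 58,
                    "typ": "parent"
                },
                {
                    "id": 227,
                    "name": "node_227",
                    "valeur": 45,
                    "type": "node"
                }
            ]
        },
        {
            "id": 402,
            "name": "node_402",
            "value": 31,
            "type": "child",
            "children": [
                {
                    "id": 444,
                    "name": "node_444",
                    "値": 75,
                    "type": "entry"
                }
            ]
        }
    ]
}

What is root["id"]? 637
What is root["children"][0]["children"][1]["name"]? "node_227"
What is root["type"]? "node"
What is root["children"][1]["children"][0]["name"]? "node_444"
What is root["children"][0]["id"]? 706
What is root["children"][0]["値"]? 17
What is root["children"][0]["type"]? "file"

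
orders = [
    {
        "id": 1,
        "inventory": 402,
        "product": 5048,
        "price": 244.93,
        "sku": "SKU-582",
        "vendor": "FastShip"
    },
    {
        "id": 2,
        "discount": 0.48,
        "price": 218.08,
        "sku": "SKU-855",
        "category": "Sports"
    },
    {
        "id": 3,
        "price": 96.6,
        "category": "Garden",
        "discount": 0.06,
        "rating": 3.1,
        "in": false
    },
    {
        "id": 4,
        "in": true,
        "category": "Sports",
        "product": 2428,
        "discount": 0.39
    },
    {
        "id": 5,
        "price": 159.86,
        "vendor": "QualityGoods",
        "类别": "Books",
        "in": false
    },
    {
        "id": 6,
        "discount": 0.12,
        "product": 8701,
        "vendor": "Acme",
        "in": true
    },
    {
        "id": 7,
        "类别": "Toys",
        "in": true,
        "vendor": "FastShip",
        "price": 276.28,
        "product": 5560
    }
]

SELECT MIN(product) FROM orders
2428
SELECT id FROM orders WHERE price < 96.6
[]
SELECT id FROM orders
[1, 2, 3, 4, 5, 6, 7]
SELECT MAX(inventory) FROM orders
402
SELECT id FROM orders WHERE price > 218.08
[1, 7]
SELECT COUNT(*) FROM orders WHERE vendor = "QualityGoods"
1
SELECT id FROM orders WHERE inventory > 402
[]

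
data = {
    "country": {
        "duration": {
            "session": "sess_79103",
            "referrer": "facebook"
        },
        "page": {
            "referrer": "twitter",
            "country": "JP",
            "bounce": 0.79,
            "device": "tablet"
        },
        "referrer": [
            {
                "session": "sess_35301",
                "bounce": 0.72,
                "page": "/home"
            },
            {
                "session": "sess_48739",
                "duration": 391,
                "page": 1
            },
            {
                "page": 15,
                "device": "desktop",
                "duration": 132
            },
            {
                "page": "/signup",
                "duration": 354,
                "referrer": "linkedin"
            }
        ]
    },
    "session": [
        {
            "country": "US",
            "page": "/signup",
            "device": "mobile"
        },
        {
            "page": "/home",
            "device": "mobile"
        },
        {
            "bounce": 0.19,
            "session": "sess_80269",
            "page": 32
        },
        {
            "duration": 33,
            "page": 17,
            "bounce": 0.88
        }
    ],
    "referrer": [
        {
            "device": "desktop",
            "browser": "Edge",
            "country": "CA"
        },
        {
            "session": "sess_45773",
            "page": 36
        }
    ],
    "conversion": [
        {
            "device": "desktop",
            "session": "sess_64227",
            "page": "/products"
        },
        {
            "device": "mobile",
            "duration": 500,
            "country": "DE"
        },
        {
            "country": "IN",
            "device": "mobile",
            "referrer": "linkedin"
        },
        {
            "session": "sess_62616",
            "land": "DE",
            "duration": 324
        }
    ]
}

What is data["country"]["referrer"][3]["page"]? "/signup"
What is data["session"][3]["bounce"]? 0.88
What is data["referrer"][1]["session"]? "sess_45773"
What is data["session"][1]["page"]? "/home"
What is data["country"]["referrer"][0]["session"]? "sess_35301"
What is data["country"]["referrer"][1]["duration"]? 391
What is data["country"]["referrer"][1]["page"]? 1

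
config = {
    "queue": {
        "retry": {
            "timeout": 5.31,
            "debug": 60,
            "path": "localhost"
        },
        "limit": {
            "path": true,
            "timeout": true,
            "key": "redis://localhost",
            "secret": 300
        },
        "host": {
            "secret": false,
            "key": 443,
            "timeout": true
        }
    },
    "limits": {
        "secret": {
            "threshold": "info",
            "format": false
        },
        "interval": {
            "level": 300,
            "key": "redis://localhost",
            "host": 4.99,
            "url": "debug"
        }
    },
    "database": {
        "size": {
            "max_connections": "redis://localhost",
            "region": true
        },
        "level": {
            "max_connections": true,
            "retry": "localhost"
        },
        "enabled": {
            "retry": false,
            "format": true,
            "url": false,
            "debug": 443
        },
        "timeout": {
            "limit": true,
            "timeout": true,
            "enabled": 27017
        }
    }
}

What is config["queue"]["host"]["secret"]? False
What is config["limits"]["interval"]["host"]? 4.99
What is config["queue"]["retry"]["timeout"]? 5.31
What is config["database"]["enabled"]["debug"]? 443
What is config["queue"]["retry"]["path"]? "localhost"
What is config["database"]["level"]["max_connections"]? True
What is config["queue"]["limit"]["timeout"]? True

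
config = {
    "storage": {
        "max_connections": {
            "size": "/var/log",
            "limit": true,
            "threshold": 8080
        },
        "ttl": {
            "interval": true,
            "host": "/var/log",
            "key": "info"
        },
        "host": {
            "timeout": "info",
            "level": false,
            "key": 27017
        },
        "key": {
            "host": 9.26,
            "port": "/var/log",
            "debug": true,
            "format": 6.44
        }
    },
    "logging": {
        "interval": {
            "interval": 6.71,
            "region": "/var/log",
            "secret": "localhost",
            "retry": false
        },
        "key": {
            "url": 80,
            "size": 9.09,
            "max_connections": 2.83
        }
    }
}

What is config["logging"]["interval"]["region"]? "/var/log"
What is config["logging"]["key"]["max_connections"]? 2.83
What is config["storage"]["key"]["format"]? 6.44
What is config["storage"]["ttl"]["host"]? "/var/log"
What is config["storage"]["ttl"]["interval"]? True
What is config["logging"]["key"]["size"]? 9.09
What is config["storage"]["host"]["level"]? False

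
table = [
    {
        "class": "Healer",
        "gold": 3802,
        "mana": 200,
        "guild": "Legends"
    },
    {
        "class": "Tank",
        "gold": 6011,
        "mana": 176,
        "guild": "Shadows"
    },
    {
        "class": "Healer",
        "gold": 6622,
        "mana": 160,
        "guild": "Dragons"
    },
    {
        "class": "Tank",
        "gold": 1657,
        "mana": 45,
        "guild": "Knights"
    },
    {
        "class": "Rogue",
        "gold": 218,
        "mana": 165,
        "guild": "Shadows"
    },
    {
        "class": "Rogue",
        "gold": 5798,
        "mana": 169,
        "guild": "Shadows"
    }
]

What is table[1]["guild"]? "Shadows"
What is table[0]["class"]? "Healer"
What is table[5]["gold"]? 5798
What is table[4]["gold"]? 218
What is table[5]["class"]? "Rogue"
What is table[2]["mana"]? 160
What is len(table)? 6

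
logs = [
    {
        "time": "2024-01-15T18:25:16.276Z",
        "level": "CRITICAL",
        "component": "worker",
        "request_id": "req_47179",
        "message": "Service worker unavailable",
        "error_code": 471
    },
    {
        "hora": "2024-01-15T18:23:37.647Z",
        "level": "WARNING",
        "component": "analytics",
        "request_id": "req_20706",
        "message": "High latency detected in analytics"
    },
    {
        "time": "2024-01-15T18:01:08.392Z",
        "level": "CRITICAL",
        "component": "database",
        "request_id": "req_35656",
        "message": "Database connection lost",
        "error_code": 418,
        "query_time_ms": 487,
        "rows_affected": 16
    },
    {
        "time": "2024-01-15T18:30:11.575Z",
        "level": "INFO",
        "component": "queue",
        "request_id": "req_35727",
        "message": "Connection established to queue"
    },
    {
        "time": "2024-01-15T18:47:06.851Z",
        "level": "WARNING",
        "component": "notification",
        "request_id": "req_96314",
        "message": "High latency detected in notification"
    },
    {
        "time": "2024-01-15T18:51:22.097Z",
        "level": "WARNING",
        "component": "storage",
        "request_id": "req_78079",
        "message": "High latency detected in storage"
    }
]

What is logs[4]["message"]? "High latency detected in notification"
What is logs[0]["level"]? "CRITICAL"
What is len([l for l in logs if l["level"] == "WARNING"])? 3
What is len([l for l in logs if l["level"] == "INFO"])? 1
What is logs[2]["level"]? "CRITICAL"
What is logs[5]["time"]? "2024-01-15T18:51:22.097Z"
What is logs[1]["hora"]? "2024-01-15T18:23:37.647Z"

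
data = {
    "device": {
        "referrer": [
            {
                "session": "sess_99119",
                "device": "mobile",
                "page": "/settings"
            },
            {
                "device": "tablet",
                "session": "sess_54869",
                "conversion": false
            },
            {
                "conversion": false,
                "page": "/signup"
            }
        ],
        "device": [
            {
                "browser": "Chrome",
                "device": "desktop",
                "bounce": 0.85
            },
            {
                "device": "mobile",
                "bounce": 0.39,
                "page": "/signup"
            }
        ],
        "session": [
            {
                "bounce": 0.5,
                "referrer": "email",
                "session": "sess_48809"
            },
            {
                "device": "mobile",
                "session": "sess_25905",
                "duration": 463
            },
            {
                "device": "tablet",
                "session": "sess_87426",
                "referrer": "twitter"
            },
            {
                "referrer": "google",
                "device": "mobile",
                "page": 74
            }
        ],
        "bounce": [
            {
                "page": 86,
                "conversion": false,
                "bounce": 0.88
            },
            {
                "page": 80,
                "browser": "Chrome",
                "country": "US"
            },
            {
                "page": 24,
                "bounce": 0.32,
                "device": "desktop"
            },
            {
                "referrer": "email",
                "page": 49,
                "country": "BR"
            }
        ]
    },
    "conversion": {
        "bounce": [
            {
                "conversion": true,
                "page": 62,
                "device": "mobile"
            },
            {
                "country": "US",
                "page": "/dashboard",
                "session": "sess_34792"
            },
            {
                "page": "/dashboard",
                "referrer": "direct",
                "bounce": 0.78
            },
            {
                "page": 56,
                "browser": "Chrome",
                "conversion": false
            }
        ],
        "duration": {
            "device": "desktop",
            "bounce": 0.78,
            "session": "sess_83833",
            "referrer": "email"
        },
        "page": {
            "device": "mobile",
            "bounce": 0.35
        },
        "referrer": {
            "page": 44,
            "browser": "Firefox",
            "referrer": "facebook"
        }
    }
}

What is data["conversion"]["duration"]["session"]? "sess_83833"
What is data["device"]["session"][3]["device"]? "mobile"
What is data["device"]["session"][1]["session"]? "sess_25905"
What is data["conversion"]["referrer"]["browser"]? "Firefox"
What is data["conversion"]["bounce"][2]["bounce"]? 0.78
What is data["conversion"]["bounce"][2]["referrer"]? "direct"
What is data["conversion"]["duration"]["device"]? "desktop"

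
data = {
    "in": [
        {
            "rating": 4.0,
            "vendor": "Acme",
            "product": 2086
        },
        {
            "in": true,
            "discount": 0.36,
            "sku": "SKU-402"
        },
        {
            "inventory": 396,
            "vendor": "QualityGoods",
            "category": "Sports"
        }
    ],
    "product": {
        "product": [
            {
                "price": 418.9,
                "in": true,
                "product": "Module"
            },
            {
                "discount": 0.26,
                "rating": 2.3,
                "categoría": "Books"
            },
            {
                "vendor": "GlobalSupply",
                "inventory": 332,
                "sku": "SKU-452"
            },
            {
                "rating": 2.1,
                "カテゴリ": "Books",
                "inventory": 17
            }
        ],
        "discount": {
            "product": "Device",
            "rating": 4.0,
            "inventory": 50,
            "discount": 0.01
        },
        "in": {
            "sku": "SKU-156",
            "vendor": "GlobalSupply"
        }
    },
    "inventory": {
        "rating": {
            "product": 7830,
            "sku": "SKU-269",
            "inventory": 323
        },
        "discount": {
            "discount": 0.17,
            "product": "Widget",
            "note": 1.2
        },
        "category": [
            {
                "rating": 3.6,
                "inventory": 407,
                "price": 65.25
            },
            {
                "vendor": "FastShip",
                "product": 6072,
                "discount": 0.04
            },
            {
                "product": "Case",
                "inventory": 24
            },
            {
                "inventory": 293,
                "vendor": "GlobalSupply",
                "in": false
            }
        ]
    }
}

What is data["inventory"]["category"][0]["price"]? 65.25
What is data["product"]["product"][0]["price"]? 418.9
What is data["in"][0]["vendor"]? "Acme"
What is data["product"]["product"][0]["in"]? True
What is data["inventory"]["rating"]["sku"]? "SKU-269"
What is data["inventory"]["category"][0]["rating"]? 3.6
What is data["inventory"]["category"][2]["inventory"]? 24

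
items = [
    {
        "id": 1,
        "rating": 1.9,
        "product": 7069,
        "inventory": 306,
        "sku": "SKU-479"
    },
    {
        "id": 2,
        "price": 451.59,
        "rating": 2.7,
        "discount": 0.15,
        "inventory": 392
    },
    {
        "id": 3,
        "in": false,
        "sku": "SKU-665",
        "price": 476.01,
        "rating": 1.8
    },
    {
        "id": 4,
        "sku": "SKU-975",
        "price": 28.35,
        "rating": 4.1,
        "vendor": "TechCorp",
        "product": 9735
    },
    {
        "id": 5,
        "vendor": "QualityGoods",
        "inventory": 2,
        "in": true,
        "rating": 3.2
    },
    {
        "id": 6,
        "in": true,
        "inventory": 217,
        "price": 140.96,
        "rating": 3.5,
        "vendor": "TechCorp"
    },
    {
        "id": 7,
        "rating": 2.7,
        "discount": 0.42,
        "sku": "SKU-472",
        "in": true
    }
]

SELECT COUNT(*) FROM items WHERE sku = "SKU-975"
1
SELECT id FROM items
[1, 2, 3, 4, 5, 6, 7]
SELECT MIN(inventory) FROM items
2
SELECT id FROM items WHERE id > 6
[7]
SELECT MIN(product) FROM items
7069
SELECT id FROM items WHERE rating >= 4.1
[4]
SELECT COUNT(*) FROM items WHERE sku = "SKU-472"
1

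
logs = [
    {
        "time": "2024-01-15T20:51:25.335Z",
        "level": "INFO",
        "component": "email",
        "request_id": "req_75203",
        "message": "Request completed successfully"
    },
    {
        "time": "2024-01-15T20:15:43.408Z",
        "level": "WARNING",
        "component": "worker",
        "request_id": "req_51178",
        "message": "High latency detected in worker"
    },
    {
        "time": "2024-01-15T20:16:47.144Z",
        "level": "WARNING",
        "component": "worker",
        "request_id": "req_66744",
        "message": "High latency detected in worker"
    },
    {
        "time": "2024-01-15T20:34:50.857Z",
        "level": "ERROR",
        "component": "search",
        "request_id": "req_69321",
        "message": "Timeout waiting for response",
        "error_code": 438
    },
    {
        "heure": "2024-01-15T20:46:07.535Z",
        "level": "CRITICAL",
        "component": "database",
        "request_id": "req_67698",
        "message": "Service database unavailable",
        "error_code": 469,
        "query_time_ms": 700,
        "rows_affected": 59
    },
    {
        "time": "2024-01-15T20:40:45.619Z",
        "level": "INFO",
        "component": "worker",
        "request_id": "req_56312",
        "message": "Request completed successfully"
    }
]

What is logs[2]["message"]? "High latency detected in worker"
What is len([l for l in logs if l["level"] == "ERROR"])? 1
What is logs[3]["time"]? "2024-01-15T20:34:50.857Z"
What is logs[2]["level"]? "WARNING"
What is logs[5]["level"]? "INFO"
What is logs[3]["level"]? "ERROR"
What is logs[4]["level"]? "CRITICAL"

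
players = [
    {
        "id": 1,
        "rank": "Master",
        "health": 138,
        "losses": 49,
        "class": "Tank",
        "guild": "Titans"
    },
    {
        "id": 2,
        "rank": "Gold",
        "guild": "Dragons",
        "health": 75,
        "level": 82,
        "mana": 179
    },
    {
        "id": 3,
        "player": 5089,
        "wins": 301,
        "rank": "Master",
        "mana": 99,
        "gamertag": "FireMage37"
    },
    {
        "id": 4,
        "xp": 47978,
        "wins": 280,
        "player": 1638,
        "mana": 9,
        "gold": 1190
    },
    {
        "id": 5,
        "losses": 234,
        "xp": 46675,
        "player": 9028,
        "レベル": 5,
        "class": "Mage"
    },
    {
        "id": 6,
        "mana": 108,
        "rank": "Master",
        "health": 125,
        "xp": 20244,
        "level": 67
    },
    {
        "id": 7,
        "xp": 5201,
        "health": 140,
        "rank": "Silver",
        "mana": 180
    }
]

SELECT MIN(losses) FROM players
49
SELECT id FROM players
[1, 2, 3, 4, 5, 6, 7]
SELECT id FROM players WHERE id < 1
[]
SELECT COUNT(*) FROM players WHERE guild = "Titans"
1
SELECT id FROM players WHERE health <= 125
[2, 6]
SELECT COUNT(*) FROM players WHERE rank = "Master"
3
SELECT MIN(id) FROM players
1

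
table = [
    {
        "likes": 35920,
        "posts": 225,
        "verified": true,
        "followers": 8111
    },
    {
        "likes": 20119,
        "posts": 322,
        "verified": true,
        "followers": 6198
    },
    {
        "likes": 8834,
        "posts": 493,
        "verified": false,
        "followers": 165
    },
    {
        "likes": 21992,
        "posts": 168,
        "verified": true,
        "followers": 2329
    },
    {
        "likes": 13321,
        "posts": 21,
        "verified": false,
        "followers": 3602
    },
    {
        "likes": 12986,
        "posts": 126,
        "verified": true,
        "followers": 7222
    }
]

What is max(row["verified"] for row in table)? True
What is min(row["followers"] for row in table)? 165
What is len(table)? 6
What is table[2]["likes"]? 8834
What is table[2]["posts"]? 493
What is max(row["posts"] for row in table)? 493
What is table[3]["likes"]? 21992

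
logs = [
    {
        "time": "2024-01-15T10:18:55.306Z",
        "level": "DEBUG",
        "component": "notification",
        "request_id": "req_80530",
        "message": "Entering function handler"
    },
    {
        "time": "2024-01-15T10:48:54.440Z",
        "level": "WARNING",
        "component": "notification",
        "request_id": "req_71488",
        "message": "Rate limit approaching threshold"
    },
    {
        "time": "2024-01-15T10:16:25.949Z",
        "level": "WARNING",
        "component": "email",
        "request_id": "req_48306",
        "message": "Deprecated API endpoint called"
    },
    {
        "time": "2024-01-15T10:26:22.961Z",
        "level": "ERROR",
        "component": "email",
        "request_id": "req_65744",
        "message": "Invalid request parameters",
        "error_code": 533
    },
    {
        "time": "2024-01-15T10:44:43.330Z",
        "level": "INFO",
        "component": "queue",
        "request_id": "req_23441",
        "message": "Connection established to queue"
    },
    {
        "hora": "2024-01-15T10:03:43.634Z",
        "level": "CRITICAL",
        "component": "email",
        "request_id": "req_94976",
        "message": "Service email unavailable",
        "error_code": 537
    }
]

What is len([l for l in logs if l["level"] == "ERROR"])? 1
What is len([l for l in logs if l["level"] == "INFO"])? 1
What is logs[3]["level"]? "ERROR"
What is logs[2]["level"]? "WARNING"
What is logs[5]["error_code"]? 537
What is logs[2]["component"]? "email"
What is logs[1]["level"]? "WARNING"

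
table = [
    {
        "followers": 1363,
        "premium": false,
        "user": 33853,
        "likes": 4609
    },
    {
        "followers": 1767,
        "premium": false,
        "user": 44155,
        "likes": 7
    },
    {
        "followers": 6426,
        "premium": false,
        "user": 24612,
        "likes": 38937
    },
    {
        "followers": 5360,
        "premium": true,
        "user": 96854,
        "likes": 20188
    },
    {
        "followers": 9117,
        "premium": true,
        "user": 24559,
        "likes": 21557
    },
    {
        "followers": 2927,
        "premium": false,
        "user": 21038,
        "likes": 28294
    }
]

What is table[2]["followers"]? 6426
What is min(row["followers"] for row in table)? 1363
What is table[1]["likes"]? 7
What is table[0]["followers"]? 1363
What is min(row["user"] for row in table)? 21038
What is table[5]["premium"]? False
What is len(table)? 6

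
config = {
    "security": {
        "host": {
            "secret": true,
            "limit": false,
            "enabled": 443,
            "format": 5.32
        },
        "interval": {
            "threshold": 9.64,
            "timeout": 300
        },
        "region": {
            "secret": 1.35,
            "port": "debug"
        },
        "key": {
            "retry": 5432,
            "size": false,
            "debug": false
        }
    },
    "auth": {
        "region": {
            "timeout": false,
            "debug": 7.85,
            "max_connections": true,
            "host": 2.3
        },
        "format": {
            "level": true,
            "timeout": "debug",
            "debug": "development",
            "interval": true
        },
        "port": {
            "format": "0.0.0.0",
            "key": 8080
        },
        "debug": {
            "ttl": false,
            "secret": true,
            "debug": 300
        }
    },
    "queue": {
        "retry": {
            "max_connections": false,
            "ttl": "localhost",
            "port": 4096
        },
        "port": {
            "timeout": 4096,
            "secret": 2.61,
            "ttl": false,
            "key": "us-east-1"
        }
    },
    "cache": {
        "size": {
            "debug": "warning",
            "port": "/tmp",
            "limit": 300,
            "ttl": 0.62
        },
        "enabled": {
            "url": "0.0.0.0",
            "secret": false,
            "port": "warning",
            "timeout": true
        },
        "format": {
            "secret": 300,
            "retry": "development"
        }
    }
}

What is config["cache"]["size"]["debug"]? "warning"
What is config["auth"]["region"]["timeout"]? False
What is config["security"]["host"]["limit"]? False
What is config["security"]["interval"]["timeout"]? 300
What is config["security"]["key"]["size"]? False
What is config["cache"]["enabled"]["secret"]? False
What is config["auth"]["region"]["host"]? 2.3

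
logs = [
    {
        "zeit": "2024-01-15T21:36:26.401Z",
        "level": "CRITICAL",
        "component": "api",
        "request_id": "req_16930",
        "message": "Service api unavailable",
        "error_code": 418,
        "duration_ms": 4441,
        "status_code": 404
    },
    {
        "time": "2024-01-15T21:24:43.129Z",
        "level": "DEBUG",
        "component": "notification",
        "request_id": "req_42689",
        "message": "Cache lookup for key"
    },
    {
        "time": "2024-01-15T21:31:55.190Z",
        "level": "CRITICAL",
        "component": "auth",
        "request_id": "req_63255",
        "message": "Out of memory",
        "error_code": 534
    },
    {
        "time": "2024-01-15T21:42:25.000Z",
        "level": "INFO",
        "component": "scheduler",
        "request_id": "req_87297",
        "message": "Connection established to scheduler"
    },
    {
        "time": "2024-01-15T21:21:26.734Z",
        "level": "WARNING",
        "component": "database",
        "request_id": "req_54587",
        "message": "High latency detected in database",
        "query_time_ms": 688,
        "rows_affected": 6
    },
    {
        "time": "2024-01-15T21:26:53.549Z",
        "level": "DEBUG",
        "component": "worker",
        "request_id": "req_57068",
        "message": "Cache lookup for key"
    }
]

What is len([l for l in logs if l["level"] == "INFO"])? 1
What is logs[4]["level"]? "WARNING"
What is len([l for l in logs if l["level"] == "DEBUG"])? 2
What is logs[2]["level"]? "CRITICAL"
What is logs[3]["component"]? "scheduler"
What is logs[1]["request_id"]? "req_42689"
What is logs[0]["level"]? "CRITICAL"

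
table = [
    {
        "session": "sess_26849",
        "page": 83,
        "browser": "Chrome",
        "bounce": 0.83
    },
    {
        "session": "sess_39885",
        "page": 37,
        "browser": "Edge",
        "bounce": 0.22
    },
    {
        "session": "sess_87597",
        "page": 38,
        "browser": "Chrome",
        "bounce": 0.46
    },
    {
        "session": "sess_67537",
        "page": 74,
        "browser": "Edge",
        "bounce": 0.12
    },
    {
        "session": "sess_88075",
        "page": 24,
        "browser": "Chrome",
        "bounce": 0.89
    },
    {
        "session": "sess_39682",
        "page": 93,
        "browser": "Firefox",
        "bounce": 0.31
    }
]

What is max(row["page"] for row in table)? 93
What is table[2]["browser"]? "Chrome"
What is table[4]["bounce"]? 0.89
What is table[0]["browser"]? "Chrome"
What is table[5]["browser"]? "Firefox"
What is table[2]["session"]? "sess_87597"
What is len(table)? 6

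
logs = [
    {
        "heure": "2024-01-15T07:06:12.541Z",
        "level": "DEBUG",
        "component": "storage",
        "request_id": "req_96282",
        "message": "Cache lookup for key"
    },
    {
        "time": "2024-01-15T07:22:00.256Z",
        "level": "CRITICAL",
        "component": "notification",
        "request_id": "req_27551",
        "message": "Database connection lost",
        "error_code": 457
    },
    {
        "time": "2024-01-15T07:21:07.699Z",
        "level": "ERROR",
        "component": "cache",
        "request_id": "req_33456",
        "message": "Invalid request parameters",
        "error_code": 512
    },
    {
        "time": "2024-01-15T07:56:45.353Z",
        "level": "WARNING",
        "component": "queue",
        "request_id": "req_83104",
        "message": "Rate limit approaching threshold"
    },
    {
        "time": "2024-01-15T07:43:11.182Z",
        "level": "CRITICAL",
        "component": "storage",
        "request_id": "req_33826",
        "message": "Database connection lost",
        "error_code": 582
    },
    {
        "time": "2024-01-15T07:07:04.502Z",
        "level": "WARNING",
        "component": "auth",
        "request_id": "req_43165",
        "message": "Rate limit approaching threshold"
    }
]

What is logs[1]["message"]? "Database connection lost"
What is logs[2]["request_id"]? "req_33456"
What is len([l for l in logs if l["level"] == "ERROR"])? 1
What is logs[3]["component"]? "queue"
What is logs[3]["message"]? "Rate limit approaching threshold"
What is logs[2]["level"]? "ERROR"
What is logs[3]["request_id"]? "req_83104"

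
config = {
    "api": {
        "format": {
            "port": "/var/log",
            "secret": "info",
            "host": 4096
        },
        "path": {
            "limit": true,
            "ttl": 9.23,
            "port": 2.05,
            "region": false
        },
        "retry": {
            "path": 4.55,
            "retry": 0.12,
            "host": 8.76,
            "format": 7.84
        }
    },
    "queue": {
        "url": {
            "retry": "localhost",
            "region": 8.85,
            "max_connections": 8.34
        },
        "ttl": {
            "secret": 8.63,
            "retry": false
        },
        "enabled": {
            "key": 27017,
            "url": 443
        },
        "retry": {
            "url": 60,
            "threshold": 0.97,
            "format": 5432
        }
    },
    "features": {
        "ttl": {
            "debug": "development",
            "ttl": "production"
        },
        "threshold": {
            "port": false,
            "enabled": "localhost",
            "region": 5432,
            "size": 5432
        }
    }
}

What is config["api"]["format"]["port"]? "/var/log"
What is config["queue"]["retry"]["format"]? 5432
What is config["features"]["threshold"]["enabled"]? "localhost"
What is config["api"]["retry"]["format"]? 7.84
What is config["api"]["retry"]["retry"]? 0.12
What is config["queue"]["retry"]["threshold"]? 0.97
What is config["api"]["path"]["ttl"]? 9.23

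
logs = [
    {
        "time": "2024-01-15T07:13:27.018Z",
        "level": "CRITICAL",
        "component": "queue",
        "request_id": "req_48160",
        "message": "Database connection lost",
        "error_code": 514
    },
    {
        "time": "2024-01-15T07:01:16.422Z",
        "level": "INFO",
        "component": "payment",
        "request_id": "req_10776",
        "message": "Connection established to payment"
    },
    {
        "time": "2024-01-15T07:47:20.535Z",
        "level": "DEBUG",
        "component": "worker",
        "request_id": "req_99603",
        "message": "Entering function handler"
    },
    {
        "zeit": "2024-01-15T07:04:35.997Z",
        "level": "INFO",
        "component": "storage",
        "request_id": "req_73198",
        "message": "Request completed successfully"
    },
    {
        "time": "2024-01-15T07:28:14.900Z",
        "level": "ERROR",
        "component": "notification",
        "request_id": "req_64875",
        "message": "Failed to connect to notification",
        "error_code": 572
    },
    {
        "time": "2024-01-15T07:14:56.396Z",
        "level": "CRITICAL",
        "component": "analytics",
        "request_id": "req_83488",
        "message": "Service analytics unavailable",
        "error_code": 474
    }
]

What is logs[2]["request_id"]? "req_99603"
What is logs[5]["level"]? "CRITICAL"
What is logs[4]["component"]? "notification"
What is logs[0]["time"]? "2024-01-15T07:13:27.018Z"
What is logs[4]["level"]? "ERROR"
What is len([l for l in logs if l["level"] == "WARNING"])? 0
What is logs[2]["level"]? "DEBUG"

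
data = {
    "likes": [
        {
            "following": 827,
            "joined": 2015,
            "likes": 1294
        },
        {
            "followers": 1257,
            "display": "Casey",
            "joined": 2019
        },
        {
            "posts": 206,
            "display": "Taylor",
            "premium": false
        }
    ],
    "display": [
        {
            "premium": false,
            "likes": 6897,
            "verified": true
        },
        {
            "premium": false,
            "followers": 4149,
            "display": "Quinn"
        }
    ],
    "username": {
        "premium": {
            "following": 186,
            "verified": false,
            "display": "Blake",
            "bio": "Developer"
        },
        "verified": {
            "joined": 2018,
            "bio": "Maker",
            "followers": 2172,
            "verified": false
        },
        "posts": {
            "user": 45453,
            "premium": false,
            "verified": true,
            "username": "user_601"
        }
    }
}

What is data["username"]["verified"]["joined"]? 2018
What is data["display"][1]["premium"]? False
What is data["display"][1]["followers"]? 4149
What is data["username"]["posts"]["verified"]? True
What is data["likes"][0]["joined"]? 2015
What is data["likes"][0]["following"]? 827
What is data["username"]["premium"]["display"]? "Blake"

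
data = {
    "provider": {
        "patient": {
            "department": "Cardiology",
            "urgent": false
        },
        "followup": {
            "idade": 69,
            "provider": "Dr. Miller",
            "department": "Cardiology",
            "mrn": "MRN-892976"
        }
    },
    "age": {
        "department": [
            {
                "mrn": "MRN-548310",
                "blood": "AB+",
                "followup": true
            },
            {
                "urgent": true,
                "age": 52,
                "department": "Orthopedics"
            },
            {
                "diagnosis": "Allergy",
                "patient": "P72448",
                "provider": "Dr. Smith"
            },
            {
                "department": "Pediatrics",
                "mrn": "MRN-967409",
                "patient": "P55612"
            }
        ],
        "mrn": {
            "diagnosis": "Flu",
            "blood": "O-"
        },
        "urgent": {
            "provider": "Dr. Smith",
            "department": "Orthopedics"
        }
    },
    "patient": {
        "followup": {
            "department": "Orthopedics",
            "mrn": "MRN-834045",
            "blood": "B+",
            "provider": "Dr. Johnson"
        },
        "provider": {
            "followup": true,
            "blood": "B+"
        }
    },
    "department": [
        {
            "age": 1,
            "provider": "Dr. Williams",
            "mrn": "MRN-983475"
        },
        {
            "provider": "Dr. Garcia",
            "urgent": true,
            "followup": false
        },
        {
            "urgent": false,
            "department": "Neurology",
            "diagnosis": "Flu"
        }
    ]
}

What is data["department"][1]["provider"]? "Dr. Garcia"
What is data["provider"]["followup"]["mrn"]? "MRN-892976"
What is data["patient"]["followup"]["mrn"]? "MRN-834045"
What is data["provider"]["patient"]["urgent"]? False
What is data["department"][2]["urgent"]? False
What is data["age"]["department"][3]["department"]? "Pediatrics"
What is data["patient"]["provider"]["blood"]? "B+"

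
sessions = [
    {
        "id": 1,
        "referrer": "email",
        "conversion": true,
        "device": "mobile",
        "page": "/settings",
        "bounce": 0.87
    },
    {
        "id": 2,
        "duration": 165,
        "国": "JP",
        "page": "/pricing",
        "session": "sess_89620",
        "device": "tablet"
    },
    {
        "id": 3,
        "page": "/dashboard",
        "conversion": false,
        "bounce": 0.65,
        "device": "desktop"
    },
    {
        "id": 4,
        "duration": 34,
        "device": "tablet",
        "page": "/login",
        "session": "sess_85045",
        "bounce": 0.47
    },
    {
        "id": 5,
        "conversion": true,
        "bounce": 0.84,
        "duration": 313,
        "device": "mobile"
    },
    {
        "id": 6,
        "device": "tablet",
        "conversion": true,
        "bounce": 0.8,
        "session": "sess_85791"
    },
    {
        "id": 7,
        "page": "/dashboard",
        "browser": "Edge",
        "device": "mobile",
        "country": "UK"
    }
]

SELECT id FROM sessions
[1, 2, 3, 4, 5, 6, 7]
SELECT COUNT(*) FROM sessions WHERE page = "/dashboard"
2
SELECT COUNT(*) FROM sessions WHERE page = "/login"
1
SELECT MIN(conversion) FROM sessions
False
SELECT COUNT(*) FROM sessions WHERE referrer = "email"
1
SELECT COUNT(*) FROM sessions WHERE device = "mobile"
3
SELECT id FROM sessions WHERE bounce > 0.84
[1]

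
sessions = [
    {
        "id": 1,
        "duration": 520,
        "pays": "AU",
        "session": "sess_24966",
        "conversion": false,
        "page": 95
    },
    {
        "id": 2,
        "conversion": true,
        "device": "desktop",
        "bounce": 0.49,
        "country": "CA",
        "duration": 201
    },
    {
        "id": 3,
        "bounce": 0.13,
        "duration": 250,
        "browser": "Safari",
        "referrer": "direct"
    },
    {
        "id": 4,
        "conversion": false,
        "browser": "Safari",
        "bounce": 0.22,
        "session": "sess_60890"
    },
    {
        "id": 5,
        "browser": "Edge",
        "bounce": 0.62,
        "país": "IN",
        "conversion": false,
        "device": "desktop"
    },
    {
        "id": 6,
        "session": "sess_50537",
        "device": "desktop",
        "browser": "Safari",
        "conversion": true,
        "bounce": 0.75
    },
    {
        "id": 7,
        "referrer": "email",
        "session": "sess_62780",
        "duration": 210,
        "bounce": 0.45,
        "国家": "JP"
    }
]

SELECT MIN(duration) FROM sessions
201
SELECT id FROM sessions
[1, 2, 3, 4, 5, 6, 7]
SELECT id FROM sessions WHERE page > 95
[]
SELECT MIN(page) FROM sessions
95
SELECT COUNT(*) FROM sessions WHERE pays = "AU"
1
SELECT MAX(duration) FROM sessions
520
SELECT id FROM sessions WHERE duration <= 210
[2, 7]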